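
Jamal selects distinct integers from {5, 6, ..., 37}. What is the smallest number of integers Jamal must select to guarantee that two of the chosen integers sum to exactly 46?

Group the elements by complementary pair {x, 46−x}: {9,37}, {10,36}, {11,35}, …, giving 14 two-element pairs, the single value 23 (it cannot pair with itself since the integers are distinct), and 4 integers whose partner 46−x falls outside [5,37].
Treating each of those 19 groups as a pigeonhole, one can pick one integer per group — 19 integers — with no two summing to 46.
The 20th integer lands in an occupied pair, forcing a sum of 46.

20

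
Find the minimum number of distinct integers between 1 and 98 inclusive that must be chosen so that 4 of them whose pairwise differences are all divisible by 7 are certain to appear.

Integers whose pairwise differences are multiples of 7 are exactly those sharing a remainder mod 7. Pigeonhole: the 7 residue classes mod 7 are the pigeonholes.
With 21 integers one could put 3 in each residue class and have no class reach 4.
The 22nd integer pushes some class to 4, so 7·3 + 1 = 22.

22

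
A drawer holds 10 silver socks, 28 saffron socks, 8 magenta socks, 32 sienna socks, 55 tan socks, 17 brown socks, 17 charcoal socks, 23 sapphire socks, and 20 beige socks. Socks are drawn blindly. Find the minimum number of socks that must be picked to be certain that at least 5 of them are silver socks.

In the worst case for collecting silver socks, every non-silver sock comes out first.
There are 28 + 8 + 32 + 55 + 17 + 17 + 23 + 20 = 200 non-silver socks altogether.
After those, each further sock must be silver, so 200 + 5 = 205 draws guarantee 5 silver socks.

205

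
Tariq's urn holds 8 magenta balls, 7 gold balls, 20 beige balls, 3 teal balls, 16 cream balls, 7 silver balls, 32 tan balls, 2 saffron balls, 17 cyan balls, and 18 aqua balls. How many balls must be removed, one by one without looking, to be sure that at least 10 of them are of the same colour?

73

The 10 colours are the holes; the balls drawn are the pigeons.
To avoid 10 of any one colour, the worst case takes at most 9 of each colour, or every ball of a colour that has fewer than 9.
That gives 8 + 7 + 9 + 3 + 9 + 7 + 9 + 2 + 9 + 9 = 72 balls with no colour reaching 10.
The next ball forces some colour to 10, so 72 + 1 = 73.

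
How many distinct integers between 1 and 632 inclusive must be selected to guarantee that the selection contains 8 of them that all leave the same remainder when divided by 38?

By the pigeonhole principle, the 38 residue classes mod 38 are the pigeonholes.
With 266 integers one could put 7 in each residue class and have no class reach 8.
The 267th integer pushes some class to 8, so 38·7 + 1 = 267.

267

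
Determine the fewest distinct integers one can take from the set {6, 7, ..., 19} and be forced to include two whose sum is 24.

Two chosen integers sum to 24 exactly when both halves of some pair {x, 24−x} with 6 ≤ x ≤ 24−x ≤ 18 are chosen — 6 such pairs.
The remaining 2 elements (those with no distinct partner in range) can never complete a 24-sum, so the worst case takes all of them and one from each pair: 2 + 6 = 8.
By pigeonhole, the 9th integer has to be the second member of some pair, so 8 + 1 = 9.

9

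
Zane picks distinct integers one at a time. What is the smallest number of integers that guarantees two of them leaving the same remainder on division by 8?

9

Pigeonhole: the 8 residue classes mod 8 are the pigeonholes.
With 8 integers one could put 1 in each residue class and have no class reach 2.
The 9th integer pushes some class to 2, so 8·1 + 1 = 9.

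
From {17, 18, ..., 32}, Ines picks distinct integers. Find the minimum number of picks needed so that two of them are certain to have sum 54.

12

Two chosen integers sum to 54 exactly when both halves of some pair {x, 54−x} with 22 ≤ x ≤ 54−x ≤ 32 are chosen — 5 such pairs.
The remaining 6 elements (those with no distinct partner in range) can never complete a 54-sum, so the worst case takes all of them and one from each pair: 6 + 5 = 11.
By the pigeonhole principle, the 12th integer has to be the second member of some pair, so 11 + 1 = 12.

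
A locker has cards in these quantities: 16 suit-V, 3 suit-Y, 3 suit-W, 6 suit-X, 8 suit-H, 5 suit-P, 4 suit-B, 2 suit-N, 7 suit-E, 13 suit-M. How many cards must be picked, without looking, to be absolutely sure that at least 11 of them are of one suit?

59

Pigeonhole: put each drawn card into a box by suit. The largest draw with every box below 11 takes min(count, 10) from each suit; suits with fewer than 10 contribute all they have.
Σ min(cᵢ, 10) = 10 + 3 + 3 + 6 + 8 + 5 + 4 + 2 + 7 + 10 = 58.
Draw number 58 + 1 = 59 must push one box to 11.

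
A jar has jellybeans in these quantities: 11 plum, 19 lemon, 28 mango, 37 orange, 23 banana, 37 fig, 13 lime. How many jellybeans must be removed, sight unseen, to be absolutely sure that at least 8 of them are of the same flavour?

50

The 7 flavours are the holes; the jellybeans drawn are the pigeons.
To avoid 8 of any one flavour, the worst case takes at most 7 of each flavour.
That gives 7 + 7 + 7 + 7 + 7 + 7 + 7 = 49 jellybeans with no flavour reaching 8.
The next jellybean forces some flavour to 8, so 49 + 1 = 50.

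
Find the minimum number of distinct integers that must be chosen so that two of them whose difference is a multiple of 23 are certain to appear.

Integers whose pairwise differences are multiples of 23 are exactly those sharing a remainder mod 23. By the pigeonhole principle, the 23 residue classes mod 23 are the pigeonholes.
With 23 integers one could put 1 in each residue class and have no class reach 2.
The 24th integer pushes some class to 2, so 23·1 + 1 = 24.

24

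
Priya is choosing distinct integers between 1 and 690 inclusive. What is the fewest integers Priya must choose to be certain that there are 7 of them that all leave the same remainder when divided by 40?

241

Pigeonhole: the 40 residue classes mod 40 are the pigeonholes.
With 240 integers one could put 6 in each residue class and have no class reach 7.
The 241st integer pushes some class to 7, so 40·6 + 1 = 241.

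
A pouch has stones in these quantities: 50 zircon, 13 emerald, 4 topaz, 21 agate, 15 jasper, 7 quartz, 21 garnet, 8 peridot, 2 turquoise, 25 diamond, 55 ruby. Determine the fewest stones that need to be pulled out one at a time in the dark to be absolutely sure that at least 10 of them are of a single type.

By the pigeonhole principle, the 11 types are the holes; the stones drawn are the pigeons.
To avoid 10 of any one type, the worst case takes at most 9 of each type, or every stone of a type that has fewer than 9.
That gives 9 + 9 + 4 + 9 + 9 + 7 + 9 + 8 + 2 + 9 + 9 = 84 stones with no type reaching 10.
The next stone forces some type to 10, so 84 + 1 = 85.

85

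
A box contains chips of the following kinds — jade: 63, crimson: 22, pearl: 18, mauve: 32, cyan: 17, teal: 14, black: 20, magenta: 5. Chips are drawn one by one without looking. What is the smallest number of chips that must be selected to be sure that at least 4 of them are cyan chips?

178

In the worst case for collecting cyan chips, every non-cyan chip comes out first.
There are 63 + 22 + 18 + 32 + 14 + 20 + 5 = 174 non-cyan chips altogether.
After those, each further chip must be cyan, so 174 + 4 = 178 draws guarantee 4 cyan chips.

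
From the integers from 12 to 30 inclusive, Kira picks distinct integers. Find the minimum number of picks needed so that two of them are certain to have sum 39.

12

A set avoiding the sum 39 can contain at most one of each pair {x, 39−x}, plus the 3 elements whose complement lies outside the range.
The integers 20, …, 30 (11 of them) are such a set: any two sum to at least 20+21 = 41 > 39.
Any 12th integer completes one of the 8 pairs, so 12 choices force a sum of 39.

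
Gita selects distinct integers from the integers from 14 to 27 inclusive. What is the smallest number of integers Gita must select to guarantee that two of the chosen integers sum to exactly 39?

Group the elements by complementary pair {x, 39−x}: {14,25}, {15,24}, {16,23}, …, giving 6 two-element pairs and 2 integers whose partner 39−x falls outside [14,27].
By the pigeonhole principle, treating each of those 8 groups as a pigeonhole, one can pick one integer per group — 8 integers — with no two summing to 39.
The 9th integer lands in an occupied pair, forcing a sum of 39.

9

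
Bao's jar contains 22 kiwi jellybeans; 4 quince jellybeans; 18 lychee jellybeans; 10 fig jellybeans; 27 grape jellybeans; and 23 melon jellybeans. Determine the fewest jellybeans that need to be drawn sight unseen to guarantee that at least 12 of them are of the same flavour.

59

Put each drawn jellybean into a box by flavour. The largest draw with every box below 12 takes min(count, 11) from each flavour; flavours with fewer than 11 contribute all they have.
Σ min(cᵢ, 11) = 11 + 4 + 11 + 10 + 11 + 11 = 58.
Draw number 58 + 1 = 59 must push one box to 12.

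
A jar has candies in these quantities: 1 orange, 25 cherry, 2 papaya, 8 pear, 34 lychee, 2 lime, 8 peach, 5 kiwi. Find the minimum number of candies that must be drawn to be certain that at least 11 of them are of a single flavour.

The 8 flavours are the holes; the candies drawn are the pigeons.
To avoid 11 of any one flavour, the worst case takes at most 10 of each flavour, or every candy of a flavour that has fewer than 10.
That gives 1 + 10 + 2 + 8 + 10 + 2 + 8 + 5 = 46 candies with no flavour reaching 11.
The next candy forces some flavour to 11, so 46 + 1 = 47.

47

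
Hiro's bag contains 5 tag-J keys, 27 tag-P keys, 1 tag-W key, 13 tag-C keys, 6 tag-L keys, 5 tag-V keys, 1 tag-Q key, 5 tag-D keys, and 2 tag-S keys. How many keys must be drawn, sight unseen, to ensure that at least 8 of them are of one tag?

40

By pigeonhole, put each drawn key into a box by tag. The largest draw with every box below 8 takes min(count, 7) from each tag; tags with fewer than 7 contribute all they have.
Σ min(cᵢ, 7) = 5 + 7 + 1 + 7 + 6 + 5 + 1 + 5 + 2 = 39.
Draw number 39 + 1 = 40 must push one box to 8.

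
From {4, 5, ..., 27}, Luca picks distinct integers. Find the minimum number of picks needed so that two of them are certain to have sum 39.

Two chosen integers sum to 39 exactly when both halves of some pair {x, 39−x} with 12 ≤ x ≤ 39−x ≤ 27 are chosen — 8 such pairs.
The remaining 8 elements (those with no distinct partner in range) can never complete a 39-sum, so the worst case takes all of them and one from each pair: 8 + 8 = 16.
By the pigeonhole principle, the 17th integer has to be the second member of some pair, so 16 + 1 = 17.

17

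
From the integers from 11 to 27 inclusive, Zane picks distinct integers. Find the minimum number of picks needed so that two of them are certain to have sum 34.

12

A set avoiding the sum 34 can contain at most one of each pair {x, 34−x}, plus the 5 elements whose complement lies outside the range or equal to its own complement.
The integers 17, …, 27 (11 of them) are such a set: any two sum to at least 17+18 = 35 > 34.
Any 12th integer completes one of the 6 pairs, so 12 choices force a sum of 34.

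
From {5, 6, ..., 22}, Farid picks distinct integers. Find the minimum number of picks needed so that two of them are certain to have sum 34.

Two chosen integers sum to 34 exactly when both halves of some pair {x, 34−x} with 12 ≤ x ≤ 34−x ≤ 22 are chosen — 5 such pairs.
The remaining 8 elements (those with no distinct partner in range) can never complete a 34-sum, so the worst case takes all of them and one from each pair: 8 + 5 = 13.
The 14th integer has to be the second member of some pair, so 13 + 1 = 14.

14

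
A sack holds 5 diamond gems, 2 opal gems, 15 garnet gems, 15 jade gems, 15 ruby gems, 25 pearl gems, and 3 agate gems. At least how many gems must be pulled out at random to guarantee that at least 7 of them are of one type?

35

An adversary could hand out at most 6 gems per type (diamond, opal, agate run out sooner): 5 + 2 + 6 + 6 + 6 + 6 + 3 = 34 gems and still no type has 7.
One more gem lands in a type already at 6, so 35 draws are enough and 34 are not.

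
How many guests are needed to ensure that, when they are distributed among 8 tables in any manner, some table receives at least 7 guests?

49

With 48 guests one could put exactly 6 in each of the 8 tables, and no table would reach 7.
By the pigeonhole principle, one more guest must land in a table that already has 6, giving it 7.
So 8 × 6 + 1 = 49 guests are required.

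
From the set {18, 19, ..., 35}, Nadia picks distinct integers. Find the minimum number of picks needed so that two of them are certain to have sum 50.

Two chosen integers sum to 50 exactly when both halves of some pair {x, 50−x} with 18 ≤ x ≤ 50−x ≤ 32 are chosen — 7 such pairs.
The remaining 4 elements (those with no distinct partner in range) can never complete a 50-sum, so the worst case takes all of them and one from each pair: 4 + 7 = 11.
The 12th integer has to be the second member of some pair, so 11 + 1 = 12.

12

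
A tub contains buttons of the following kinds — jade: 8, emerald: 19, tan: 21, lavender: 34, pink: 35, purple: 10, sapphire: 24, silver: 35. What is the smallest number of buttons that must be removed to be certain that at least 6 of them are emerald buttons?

173

In the worst case for collecting emerald buttons, every non-emerald button comes out first.
There are 8 + 21 + 34 + 35 + 10 + 24 + 35 = 167 non-emerald buttons altogether.
After those, each further button must be emerald, so 167 + 6 = 173 draws guarantee 6 emerald buttons.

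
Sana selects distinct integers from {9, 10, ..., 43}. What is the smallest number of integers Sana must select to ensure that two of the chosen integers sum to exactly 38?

Two chosen integers sum to 38 exactly when both halves of some pair {x, 38−x} with 9 ≤ x ≤ 38−x ≤ 29 are chosen — 10 such pairs.
The remaining 15 elements (those with no distinct partner in range) can never complete a 38-sum, so the worst case takes all of them and one from each pair: 15 + 10 = 25.
The 26th integer has to be the second member of some pair, so 25 + 1 = 26.

26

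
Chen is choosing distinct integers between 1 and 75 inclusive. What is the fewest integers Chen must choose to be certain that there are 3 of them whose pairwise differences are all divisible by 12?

25

Integers whose pairwise differences are multiples of 12 are exactly those sharing a remainder mod 12. The 12 residue classes mod 12 are the pigeonholes.
With 24 integers one could put 2 in each residue class and have no class reach 3.
The 25th integer pushes some class to 3, so 12·2 + 1 = 25.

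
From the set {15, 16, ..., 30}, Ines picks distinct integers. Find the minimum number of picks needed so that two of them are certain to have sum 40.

A set avoiding the sum 40 can contain at most one of each pair {x, 40−x}, plus the 6 elements whose complement lies outside the range or equal to its own complement.
The integers 20, …, 30 (11 of them) are such a set: any two sum to at least 20+21 = 41 > 40.
Any 12th integer completes one of the 5 pairs, so 12 choices force a sum of 40.

12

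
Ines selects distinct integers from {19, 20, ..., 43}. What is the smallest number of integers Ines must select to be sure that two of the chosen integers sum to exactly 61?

14

Group the elements by complementary pair {x, 61−x}: {19,42}, {20,41}, {21,40}, …, giving 12 two-element pairs and 1 integer whose partner 61−x falls outside [19,43].
By the pigeonhole principle, treating each of those 13 groups as a pigeonhole, one can pick one integer per group — 13 integers — with no two summing to 61.
The 14th integer lands in an occupied pair, forcing a sum of 61.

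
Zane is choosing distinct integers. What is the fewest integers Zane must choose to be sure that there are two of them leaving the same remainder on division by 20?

By pigeonhole, the 20 residue classes mod 20 are the pigeonholes.
With 20 integers one could put 1 in each residue class and have no class reach 2.
The 21st integer pushes some class to 2, so 20·1 + 1 = 21.

21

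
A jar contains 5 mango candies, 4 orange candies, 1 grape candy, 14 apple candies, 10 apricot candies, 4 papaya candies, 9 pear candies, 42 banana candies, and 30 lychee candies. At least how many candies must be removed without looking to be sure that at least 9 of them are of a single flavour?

An adversary could hand out at most 8 candies per flavour (4 flavours run out sooner): 5 + 4 + 1 + 8 + 8 + 4 + 8 + 8 + 8 = 54 candies and still no flavour has 9.
Pigeonhole: one more candy lands in a flavour already at 8, so 55 draws are enough and 54 are not.

55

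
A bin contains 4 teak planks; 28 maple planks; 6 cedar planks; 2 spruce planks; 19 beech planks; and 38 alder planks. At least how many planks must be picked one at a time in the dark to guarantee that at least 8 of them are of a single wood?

34

The 6 woods are the holes; the planks drawn are the pigeons.
To avoid 8 of any one wood, the worst case takes at most 7 of each wood, or every plank of a wood that has fewer than 7.
That gives 4 + 7 + 6 + 2 + 7 + 7 = 33 planks with no wood reaching 8.
The next plank forces some wood to 8, so 33 + 1 = 34.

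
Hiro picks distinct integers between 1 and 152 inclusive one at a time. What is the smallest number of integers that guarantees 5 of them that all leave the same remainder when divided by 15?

The 15 residue classes mod 15 are the pigeonholes.
With 60 integers one could put 4 in each residue class and have no class reach 5.
The 61st integer pushes some class to 5, so 15·4 + 1 = 61.

61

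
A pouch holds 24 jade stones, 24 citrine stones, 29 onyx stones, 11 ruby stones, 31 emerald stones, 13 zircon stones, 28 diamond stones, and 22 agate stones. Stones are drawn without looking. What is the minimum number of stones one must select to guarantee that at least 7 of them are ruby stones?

178

In the worst case for collecting ruby stones, every non-ruby stone comes out first.
There are 24 + 24 + 29 + 31 + 13 + 28 + 22 = 171 non-ruby stones altogether.
After those, each further stone must be ruby, so 171 + 7 = 178 draws guarantee 7 ruby stones.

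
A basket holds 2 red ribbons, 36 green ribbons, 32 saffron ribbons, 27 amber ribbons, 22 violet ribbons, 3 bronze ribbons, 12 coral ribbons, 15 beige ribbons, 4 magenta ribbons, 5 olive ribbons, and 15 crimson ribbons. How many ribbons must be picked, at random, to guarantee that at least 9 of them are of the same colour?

71

Put each drawn ribbon into a box by colour. The largest draw with every box below 9 takes min(count, 8) from each colour; colours with fewer than 8 contribute all they have.
Σ min(cᵢ, 8) = 2 + 8 + 8 + 8 + 8 + 3 + 8 + 8 + 4 + 5 + 8 = 70.
Draw number 70 + 1 = 71 must push one box to 9.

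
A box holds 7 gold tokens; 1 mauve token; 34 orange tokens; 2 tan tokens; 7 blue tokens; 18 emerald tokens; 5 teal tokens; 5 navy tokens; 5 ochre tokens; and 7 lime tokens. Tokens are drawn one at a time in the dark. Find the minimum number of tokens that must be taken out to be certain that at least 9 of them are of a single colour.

56

An adversary could hand out at most 8 tokens per colour (8 colours run out sooner): 7 + 1 + 8 + 2 + 7 + 8 + 5 + 5 + 5 + 7 = 55 tokens and still no colour has 9.
Pigeonhole: one more token lands in a colour already at 8, so 56 draws are enough and 55 are not.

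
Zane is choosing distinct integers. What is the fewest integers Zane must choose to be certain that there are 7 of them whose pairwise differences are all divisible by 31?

Integers whose pairwise differences are multiples of 31 are exactly those sharing a remainder mod 31. By pigeonhole, the 31 residue classes mod 31 are the pigeonholes.
With 186 integers one could put 6 in each residue class and have no class reach 7.
The 187th integer pushes some class to 7, so 31·6 + 1 = 187.

187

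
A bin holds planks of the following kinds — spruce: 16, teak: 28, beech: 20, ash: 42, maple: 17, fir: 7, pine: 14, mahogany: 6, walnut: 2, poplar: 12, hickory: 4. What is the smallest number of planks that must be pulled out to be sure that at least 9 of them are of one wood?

76

An adversary could hand out at most 8 planks per wood (4 woods run out sooner): 8 + 8 + 8 + 8 + 8 + 7 + 8 + 6 + 2 + 8 + 4 = 75 planks and still no wood has 9.
One more plank lands in a wood already at 8, so 76 draws are enough and 75 are not.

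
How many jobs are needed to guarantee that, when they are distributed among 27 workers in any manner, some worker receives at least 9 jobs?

With 216 jobs one could put exactly 8 in each of the 27 workers, and no worker would reach 9.
By pigeonhole, one more job must land in a worker that already has 8, giving it 9.
So 27 × 8 + 1 = 217 jobs are required.

217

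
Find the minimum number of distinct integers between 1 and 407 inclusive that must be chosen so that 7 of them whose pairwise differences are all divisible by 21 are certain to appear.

Integers whose pairwise differences are multiples of 21 are exactly those sharing a remainder mod 21. The 21 residue classes mod 21 are the pigeonholes.
With 126 integers one could put 6 in each residue class and have no class reach 7.
The 127th integer pushes some class to 7, so 21·6 + 1 = 127.

127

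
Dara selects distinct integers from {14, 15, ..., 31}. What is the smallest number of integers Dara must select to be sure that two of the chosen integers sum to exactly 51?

13

Group the elements by complementary pair {x, 51−x}: {20,31}, {21,30}, {22,29}, …, giving 6 two-element pairs and 6 integers whose partner 51−x falls outside [14,31].
By pigeonhole, treating each of those 12 groups as a pigeonhole, one can pick one integer per group — 12 integers — with no two summing to 51.
The 13th integer lands in an occupied pair, forcing a sum of 51.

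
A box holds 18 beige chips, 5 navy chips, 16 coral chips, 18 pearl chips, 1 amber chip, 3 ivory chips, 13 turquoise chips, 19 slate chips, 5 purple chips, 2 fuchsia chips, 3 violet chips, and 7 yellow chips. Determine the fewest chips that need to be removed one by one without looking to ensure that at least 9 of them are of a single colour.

By the pigeonhole principle, put each drawn chip into a box by colour. The largest draw with every box below 9 takes min(count, 8) from each colour; colours with fewer than 8 contribute all they have.
Σ min(cᵢ, 8) = 8 + 5 + 8 + 8 + 1 + 3 + 8 + 8 + 5 + 2 + 3 + 7 = 66.
Draw number 66 + 1 = 67 must push one box to 9.

67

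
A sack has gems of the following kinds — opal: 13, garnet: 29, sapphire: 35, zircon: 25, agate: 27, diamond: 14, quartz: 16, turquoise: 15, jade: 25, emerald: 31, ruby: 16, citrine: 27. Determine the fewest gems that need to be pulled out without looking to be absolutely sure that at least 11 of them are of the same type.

Put each drawn gem into a box by type. The largest draw with every box below 11 takes min(count, 10) from each type.
Σ min(cᵢ, 10) = 10 + 10 + 10 + 10 + 10 + 10 + 10 + 10 + 10 + 10 + 10 + 10 = 120.
Draw number 120 + 1 = 121 must push one box to 11.

121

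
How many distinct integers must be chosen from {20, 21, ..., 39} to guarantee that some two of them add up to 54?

14

Two chosen integers sum to 54 exactly when both halves of some pair {x, 54−x} with 20 ≤ x ≤ 54−x ≤ 34 are chosen — 7 such pairs.
The remaining 6 elements (those with no distinct partner in range) can never complete a 54-sum, so the worst case takes all of them and one from each pair: 6 + 7 = 13.
By pigeonhole, the 14th integer has to be the second member of some pair, so 13 + 1 = 14.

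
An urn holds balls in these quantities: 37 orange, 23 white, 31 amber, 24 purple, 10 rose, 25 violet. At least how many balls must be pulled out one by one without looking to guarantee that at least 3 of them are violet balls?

128

In the worst case for collecting violet balls, every non-violet ball comes out first.
There are 37 + 23 + 31 + 24 + 10 = 125 non-violet balls altogether.
After those, each further ball must be violet, so 125 + 3 = 128 draws guarantee 3 violet balls.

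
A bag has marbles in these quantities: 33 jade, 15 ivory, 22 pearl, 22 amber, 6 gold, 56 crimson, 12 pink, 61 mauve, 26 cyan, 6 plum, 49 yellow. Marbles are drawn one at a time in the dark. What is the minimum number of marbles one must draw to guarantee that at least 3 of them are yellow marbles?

262

In the worst case for collecting yellow marbles, every non-yellow marble comes out first.
There are 33 + 15 + 22 + 22 + 6 + 56 + 12 + 61 + 26 + 6 = 259 non-yellow marbles altogether.
After those, each further marble must be yellow, so 259 + 3 = 262 draws guarantee 3 yellow marbles.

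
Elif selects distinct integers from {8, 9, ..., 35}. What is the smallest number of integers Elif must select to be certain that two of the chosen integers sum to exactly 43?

Group the elements by complementary pair {x, 43−x}: {8,35}, {9,34}, {10,33}, …, giving 14 two-element pairs.
Pigeonhole: treating each of those 14 groups as a pigeonhole, one can pick one integer per group — 14 integers — with no two summing to 43.
The 15th integer lands in an occupied pair, forcing a sum of 43.

15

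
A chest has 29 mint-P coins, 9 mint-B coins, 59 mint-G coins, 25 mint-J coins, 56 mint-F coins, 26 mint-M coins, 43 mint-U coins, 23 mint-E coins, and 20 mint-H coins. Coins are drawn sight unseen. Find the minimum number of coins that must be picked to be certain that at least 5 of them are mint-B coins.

286

In the worst case for collecting mint-B coins, every non-mint-B coin comes out first.
There are 29 + 59 + 25 + 56 + 26 + 43 + 23 + 20 = 281 non-mint-B coins altogether.
After those, each further coin must be mint-B, so 281 + 5 = 286 draws guarantee 5 mint-B coins.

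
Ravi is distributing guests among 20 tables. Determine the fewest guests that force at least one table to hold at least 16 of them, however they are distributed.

301

With 300 guests one could put exactly 15 in each of the 20 tables, and no table would reach 16.
One more guest must land in a table that already has 15, giving it 16.
So 20 × 15 + 1 = 301 guests are required.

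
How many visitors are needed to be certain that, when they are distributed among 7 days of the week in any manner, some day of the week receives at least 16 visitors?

106

With 105 visitors one could put exactly 15 in each of the 7 days of the week, and no day of the week would reach 16.
By pigeonhole, one more visitor must land in a day of the week that already has 15, giving it 16.
So 7 × 15 + 1 = 106 visitors are required.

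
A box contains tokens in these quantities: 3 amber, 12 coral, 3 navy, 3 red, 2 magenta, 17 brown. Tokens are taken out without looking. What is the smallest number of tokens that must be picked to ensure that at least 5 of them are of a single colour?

20

By pigeonhole, put each drawn token into a box by colour. The largest draw with every box below 5 takes min(count, 4) from each colour; colours with fewer than 4 contribute all they have.
Σ min(cᵢ, 4) = 3 + 4 + 3 + 3 + 2 + 4 = 19.
Draw number 19 + 1 = 20 must push one box to 5.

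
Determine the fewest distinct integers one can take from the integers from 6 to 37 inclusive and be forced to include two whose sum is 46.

Two chosen integers sum to 46 exactly when both halves of some pair {x, 46−x} with 9 ≤ x ≤ 46−x ≤ 37 are chosen — 14 such pairs.
The remaining 4 elements (those with no distinct partner in range) can never complete a 46-sum, so the worst case takes all of them and one from each pair: 4 + 14 = 18.
The 19th integer has to be the second member of some pair, so 18 + 1 = 19.

19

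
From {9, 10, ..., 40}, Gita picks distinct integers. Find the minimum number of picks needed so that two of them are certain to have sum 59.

Group the elements by complementary pair {x, 59−x}: {19,40}, {20,39}, {21,38}, …, giving 11 two-element pairs and 10 integers whose partner 59−x falls outside [9,40].
Treating each of those 21 groups as a pigeonhole, one can pick one integer per group — 21 integers — with no two summing to 59.
The 22nd integer lands in an occupied pair, forcing a sum of 59.

22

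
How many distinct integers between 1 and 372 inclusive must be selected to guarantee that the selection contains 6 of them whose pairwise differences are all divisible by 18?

91

Integers whose pairwise differences are multiples of 18 are exactly those sharing a remainder mod 18. Pigeonhole: the 18 residue classes mod 18 are the pigeonholes.
With 90 integers one could put 5 in each residue class and have no class reach 6.
The 91st integer pushes some class to 6, so 18·5 + 1 = 91.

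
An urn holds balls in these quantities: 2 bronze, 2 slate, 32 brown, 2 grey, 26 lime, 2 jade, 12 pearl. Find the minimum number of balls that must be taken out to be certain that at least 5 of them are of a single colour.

21

An adversary could hand out at most 4 balls per colour (4 colours run out sooner): 2 + 2 + 4 + 2 + 4 + 2 + 4 = 20 balls and still no colour has 5.
One more ball lands in a colour already at 4, so 21 draws are enough and 20 are not.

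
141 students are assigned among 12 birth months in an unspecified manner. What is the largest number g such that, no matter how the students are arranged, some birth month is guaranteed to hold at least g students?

The 12 birth months are the holes and the 141 students are the pigeons.
If every birth month held at most 11 students, the total would be at most 12 × 11 = 132, which is less than 141.
So some birth month holds at least ⌈141/12⌉ = 12 students.

12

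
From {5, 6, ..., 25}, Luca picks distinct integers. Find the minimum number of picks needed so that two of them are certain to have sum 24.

15

Two chosen integers sum to 24 exactly when both halves of some pair {x, 24−x} with 5 ≤ x ≤ 24−x ≤ 19 are chosen — 7 such pairs.
The remaining 7 elements (those with no distinct partner in range) can never complete a 24-sum, so the worst case takes all of them and one from each pair: 7 + 7 = 14.
By pigeonhole, the 15th integer has to be the second member of some pair, so 14 + 1 = 15.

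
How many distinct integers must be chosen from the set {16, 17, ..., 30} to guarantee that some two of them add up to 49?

Group the elements by complementary pair {x, 49−x}: {19,30}, {20,29}, {21,28}, …, giving 6 two-element pairs and 3 integers whose partner 49−x falls outside [16,30].
Treating each of those 9 groups as a pigeonhole, one can pick one integer per group — 9 integers — with no two summing to 49.
The 10th integer lands in an occupied pair, forcing a sum of 49.

10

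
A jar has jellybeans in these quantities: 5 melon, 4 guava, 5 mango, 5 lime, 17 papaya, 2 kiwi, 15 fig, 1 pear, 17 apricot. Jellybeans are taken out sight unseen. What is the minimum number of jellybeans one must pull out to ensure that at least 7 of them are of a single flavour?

41

An adversary could hand out at most 6 jellybeans per flavour (6 flavours run out sooner): 5 + 4 + 5 + 5 + 6 + 2 + 6 + 1 + 6 = 40 jellybeans and still no flavour has 7.
By the pigeonhole principle, one more jellybean lands in a flavour already at 6, so 41 draws are enough and 40 are not.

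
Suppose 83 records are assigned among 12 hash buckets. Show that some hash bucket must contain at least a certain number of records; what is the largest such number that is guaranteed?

7

The 12 hash buckets are the holes and the 83 records are the pigeons.
If every hash bucket held at most 6 records, the total would be at most 12 × 6 = 72, which is less than 83.
So some hash bucket holds at least ⌈83/12⌉ = 7 records.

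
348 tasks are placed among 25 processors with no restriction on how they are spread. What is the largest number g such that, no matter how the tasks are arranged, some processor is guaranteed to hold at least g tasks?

14

By the pigeonhole principle, the 25 processors are the holes and the 348 tasks are the pigeons.
If every processor held at most 13 tasks, the total would be at most 25 × 13 = 325, which is less than 348.
So some processor holds at least ⌈348/25⌉ = 14 tasks.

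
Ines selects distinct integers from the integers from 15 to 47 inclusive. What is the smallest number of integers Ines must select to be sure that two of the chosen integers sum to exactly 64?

A set avoiding the sum 64 can contain at most one of each pair {x, 64−x}, plus the 3 elements whose complement lies outside the range or equal to its own complement.
The integers 15, …, 32 (18 of them) are such a set: any two sum to at least 15+16 = 31 and at most 31+32 = 63 < 64.
Pigeonhole: any 19th integer completes one of the 15 pairs, so 19 choices force a sum of 64.

19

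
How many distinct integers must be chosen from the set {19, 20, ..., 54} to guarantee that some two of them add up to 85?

Group the elements by complementary pair {x, 85−x}: {31,54}, {32,53}, {33,52}, …, giving 12 two-element pairs and 12 integers whose partner 85−x falls outside [19,54].
Pigeonhole: treating each of those 24 groups as a pigeonhole, one can pick one integer per group — 24 integers — with no two summing to 85.
The 25th integer lands in an occupied pair, forcing a sum of 85.

25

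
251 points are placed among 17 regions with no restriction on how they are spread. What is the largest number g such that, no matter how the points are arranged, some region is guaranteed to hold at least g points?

Pigeonhole: the 17 regions are the holes and the 251 points are the pigeons.
If every region held at most 14 points, the total would be at most 17 × 14 = 238, which is less than 251.
So some region holds at least ⌈251/17⌉ = 15 points.

15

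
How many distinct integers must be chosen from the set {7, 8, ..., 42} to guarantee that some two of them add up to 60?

25

A set avoiding the sum 60 can contain at most one of each pair {x, 60−x}, plus the 12 elements whose complement lies outside the range or equal to its own complement.
The integers 7, …, 30 (24 of them) are such a set: any two sum to at least 7+8 = 15 and at most 29+30 = 59 < 60.
Any 25th integer completes one of the 12 pairs, so 25 choices force a sum of 60.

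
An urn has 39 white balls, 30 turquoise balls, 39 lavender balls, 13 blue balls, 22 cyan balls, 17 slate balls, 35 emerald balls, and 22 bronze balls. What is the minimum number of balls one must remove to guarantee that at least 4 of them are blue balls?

208

In the worst case for collecting blue balls, every non-blue ball comes out first.
There are 39 + 30 + 39 + 22 + 17 + 35 + 22 = 204 non-blue balls altogether.
After those, each further ball must be blue, so 204 + 4 = 208 draws guarantee 4 blue balls.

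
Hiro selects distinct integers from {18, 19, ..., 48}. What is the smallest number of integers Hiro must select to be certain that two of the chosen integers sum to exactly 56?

Group the elements by complementary pair {x, 56−x}: {18,38}, {19,37}, {20,36}, …, giving 10 two-element pairs, the single value 28 (it cannot pair with itself since the integers are distinct), and 10 integers whose partner 56−x falls outside [18,48].
Treating each of those 21 groups as a pigeonhole, one can pick one integer per group — 21 integers — with no two summing to 56.
The 22nd integer lands in an occupied pair, forcing a sum of 56.

22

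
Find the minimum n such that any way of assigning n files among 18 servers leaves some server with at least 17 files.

With 288 files one could put exactly 16 in each of the 18 servers, and no server would reach 17.
Pigeonhole: one more file must land in a server that already has 16, giving it 17.
So 18 × 16 + 1 = 289 files are required.

289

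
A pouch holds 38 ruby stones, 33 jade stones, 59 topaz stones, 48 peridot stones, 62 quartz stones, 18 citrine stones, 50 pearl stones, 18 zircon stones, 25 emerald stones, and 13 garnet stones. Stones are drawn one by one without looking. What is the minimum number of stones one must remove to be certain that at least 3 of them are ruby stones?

In the worst case for collecting ruby stones, every non-ruby stone comes out first.
There are 33 + 59 + 48 + 62 + 18 + 50 + 18 + 25 + 13 = 326 non-ruby stones altogether.
After those, each further stone must be ruby, so 326 + 3 = 329 draws guarantee 3 ruby stones.

329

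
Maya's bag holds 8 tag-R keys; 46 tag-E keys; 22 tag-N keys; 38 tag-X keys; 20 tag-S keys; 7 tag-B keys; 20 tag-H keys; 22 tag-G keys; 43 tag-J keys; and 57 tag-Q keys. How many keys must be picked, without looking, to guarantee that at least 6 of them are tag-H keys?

269

In the worst case for collecting tag-H keys, every non-tag-H key comes out first.
There are 8 + 46 + 22 + 38 + 20 + 7 + 22 + 43 + 57 = 263 non-tag-H keys altogether.
After those, each further key must be tag-H, so 263 + 6 = 269 draws guarantee 6 tag-H keys.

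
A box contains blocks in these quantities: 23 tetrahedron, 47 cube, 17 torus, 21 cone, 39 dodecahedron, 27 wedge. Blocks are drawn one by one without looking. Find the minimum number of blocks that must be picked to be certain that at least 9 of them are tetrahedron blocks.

160

In the worst case for collecting tetrahedron blocks, every non-tetrahedron block comes out first.
There are 47 + 17 + 21 + 39 + 27 = 151 non-tetrahedron blocks altogether.
After those, each further block must be tetrahedron, so 151 + 9 = 160 draws guarantee 9 tetrahedron blocks.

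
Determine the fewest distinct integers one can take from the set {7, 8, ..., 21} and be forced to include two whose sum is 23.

Two chosen integers sum to 23 exactly when both halves of some pair {x, 23−x} with 7 ≤ x ≤ 23−x ≤ 16 are chosen — 5 such pairs.
The remaining 5 elements (those with no distinct partner in range) can never complete a 23-sum, so the worst case takes all of them and one from each pair: 5 + 5 = 10.
The 11th integer has to be the second member of some pair, so 10 + 1 = 11.

11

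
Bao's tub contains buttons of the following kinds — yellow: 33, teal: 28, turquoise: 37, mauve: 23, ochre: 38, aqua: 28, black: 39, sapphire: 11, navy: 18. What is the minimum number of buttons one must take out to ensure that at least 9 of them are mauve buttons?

241

In the worst case for collecting mauve buttons, every non-mauve button comes out first.
There are 33 + 28 + 37 + 38 + 28 + 39 + 11 + 18 = 232 non-mauve buttons altogether.
After those, each further button must be mauve, so 232 + 9 = 241 draws guarantee 9 mauve buttons.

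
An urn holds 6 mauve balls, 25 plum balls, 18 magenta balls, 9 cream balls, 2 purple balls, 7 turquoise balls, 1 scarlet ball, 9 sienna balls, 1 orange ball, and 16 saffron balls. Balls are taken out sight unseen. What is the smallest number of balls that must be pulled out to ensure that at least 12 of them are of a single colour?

69

By the pigeonhole principle, put each drawn ball into a box by colour. The largest draw with every box below 12 takes min(count, 11) from each colour; colours with fewer than 11 contribute all they have.
Σ min(cᵢ, 11) = 6 + 11 + 11 + 9 + 2 + 7 + 1 + 9 + 1 + 11 = 68.
Draw number 68 + 1 = 69 must push one box to 12.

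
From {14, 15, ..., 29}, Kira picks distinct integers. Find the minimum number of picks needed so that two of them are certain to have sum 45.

10

Group the elements by complementary pair {x, 45−x}: {16,29}, {17,28}, {18,27}, …, giving 7 two-element pairs and 2 integers whose partner 45−x falls outside [14,29].
By pigeonhole, treating each of those 9 groups as a pigeonhole, one can pick one integer per group — 9 integers — with no two summing to 45.
The 10th integer lands in an occupied pair, forcing a sum of 45.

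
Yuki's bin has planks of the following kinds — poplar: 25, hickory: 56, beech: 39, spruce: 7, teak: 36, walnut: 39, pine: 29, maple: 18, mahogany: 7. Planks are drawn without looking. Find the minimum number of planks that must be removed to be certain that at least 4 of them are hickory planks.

In the worst case for collecting hickory planks, every non-hickory plank comes out first.
There are 25 + 39 + 7 + 36 + 39 + 29 + 18 + 7 = 200 non-hickory planks altogether.
After those, each further plank must be hickory, so 200 + 4 = 204 draws guarantee 4 hickory planks.

204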